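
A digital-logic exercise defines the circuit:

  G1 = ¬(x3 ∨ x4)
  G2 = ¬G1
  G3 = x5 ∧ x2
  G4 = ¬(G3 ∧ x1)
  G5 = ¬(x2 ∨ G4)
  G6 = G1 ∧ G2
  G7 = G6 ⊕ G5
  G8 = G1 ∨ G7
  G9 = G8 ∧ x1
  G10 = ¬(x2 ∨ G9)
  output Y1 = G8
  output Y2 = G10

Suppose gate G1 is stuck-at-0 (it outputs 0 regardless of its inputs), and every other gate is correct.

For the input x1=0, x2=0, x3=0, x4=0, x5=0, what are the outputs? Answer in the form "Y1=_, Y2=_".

Propagate with G1 forced: G1=0 [stuck-at-0], G2=1, G3=0, G4=1, G5=0, G6=0, G7=0, G8=0, G9=0, G10=1.
So the outputs are Y1=0, Y2=1. (Without the fault they would be Y1=1, Y2=1.)

Y1=0, Y2=1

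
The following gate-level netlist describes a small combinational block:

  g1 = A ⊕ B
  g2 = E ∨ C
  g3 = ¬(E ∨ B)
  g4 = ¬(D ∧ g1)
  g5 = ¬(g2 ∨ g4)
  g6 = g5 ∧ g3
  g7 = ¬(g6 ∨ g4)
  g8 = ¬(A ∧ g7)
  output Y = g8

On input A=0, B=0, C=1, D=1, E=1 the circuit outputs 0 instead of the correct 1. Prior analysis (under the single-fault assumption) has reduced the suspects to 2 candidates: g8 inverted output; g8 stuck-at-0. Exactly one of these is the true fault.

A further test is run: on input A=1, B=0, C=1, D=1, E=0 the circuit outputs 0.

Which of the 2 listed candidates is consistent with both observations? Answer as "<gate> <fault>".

g8 stuck-at-0

Evaluate each candidate on input A=1, B=0, C=1, D=1, E=0:
  g8 inverted output: g1=1, g2=1, g3=1, g4=0, g5=0, g6=0, g7=1, g8=1 [inverted output] → 1 — eliminated
  g8 stuck-at-0: g1=1, g2=1, g3=1, g4=0, g5=0, g6=0, g7=1, g8=0 [stuck-at-0] → 0 — matches
Only g8 stuck-at-0 reproduces the observed 0.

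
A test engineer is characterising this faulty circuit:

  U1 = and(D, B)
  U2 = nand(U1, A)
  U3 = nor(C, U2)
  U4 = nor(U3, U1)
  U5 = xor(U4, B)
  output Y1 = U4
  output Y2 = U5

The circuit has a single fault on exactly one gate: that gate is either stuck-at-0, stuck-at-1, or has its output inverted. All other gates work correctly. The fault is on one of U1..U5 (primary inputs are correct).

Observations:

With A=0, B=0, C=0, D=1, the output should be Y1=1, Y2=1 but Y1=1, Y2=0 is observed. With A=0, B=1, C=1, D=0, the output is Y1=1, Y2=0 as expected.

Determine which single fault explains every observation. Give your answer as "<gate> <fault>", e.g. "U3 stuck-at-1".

U5 stuck-at-0

Fault-free values for test 1 (A=0, B=0, C=0, D=1): U1=0, U2=1, U3=0, U4=1, U5=1, giving Y1=1, Y2=1. Observed Y1=1, Y2=0.
Test 1: faults giving observed Y1=1, Y2=0 are {U5 stuck-at-0, U5 inverted output}.
Test 2 (A=0, B=1, C=1, D=0): fault-free U1=0, U2=1, U3=0, U4=1, U5=0 → Y1=1, Y2=0; observed Y1=1, Y2=0. Eliminates U5 inverted output.
Only U5 stuck-at-0 is consistent with every test.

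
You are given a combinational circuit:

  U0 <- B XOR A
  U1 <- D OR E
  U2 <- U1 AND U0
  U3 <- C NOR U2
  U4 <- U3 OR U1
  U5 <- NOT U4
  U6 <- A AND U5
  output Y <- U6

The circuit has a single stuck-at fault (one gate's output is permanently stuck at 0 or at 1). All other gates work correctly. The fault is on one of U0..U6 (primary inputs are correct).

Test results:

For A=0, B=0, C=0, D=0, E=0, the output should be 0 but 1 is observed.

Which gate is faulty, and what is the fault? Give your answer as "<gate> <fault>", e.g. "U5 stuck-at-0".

Fault-free values for test 1 (A=0, B=0, C=0, D=0, E=0): U0=0, U1=0, U2=0, U3=1, U4=1, U5=0, U6=0, giving Y=0. Observed 1.
Test 1: faults giving observed 1 are {U6 stuck-at-1}.
Only U6 stuck-at-1 is consistent with every test.

U6 stuck-at-1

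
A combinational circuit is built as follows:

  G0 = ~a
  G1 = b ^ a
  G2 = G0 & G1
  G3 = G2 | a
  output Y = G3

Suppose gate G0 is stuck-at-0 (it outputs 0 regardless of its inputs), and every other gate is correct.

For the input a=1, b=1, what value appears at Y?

Propagate with G0 forced: G0=0 [stuck-at-0], G1=0, G2=0, G3=1.
So Y = 1. (Same as the fault-free value — the fault is masked on this input.)

1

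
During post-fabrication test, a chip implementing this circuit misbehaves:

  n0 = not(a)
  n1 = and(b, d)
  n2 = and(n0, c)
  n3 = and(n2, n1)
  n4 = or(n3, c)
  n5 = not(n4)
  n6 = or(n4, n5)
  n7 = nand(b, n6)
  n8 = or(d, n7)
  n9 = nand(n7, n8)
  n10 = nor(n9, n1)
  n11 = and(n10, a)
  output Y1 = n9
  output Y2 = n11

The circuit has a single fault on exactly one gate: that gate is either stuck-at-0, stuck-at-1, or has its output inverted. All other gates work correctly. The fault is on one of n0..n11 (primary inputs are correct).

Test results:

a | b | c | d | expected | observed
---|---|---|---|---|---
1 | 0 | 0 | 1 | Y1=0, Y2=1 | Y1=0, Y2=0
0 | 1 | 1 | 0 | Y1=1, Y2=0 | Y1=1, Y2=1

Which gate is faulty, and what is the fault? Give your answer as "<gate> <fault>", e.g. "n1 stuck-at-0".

n11 inverted output

Fault-free values for test 1 (a=1, b=0, c=0, d=1): n0=0, n1=0, n2=0, n3=0, n4=0, n5=1, n6=1, n7=1, n8=1, n9=0, n10=1, n11=1, giving Y1=0, Y2=1. Observed Y1=0, Y2=0.
Test 1: faults giving observed Y1=0, Y2=0 are {n1 stuck-at-1, n1 inverted output, n10 stuck-at-0, n10 inverted output, n11 stuck-at-0, n11 inverted output}.
Test 2 (a=0, b=1, c=1, d=0): fault-free n0=1, n1=0, n2=1, n3=0, n4=1, n5=0, n6=1, n7=0, n8=0, n9=1, n10=0, n11=0 → Y1=1, Y2=0; observed Y1=1, Y2=1. Eliminates n1 stuck-at-1, n1 inverted output, n10 stuck-at-0, n10 inverted output, n11 stuck-at-0.
Only n11 inverted output is consistent with every test.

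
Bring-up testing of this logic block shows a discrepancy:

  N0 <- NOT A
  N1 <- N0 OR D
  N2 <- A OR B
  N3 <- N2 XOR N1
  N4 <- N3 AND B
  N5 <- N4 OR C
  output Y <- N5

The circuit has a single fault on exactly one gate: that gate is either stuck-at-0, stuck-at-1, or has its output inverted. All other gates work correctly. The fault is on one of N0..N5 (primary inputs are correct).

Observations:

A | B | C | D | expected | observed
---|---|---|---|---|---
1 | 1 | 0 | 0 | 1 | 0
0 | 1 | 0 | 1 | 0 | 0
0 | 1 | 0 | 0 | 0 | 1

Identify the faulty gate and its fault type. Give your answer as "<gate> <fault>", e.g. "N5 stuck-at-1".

Fault-free values for test 1 (A=1, B=1, C=0, D=0): N0=0, N1=0, N2=1, N3=1, N4=1, N5=1, giving Y=1. Observed 0.
Test 1: faults giving observed 0 are {N0 stuck-at-1, N0 inverted output, N1 stuck-at-1, N1 inverted output, N2 stuck-at-0, N2 inverted output, N3 stuck-at-0, N3 inverted output, N4 stuck-at-0, N4 inverted output, N5 stuck-at-0, N5 inverted output}.
Test 2 (A=0, B=1, C=0, D=1): fault-free N0=1, N1=1, N2=1, N3=0, N4=0, N5=0 → 0; observed 0. Eliminates N1 inverted output, N2 stuck-at-0, N2 inverted output, N3 inverted output, N4 inverted output, N5 inverted output.
Test 3 (A=0, B=1, C=0, D=0): fault-free N0=1, N1=1, N2=1, N3=0, N4=0, N5=0 → 0; observed 1. Eliminates N0 stuck-at-1, N1 stuck-at-1, N3 stuck-at-0, N4 stuck-at-0, N5 stuck-at-0.
Only N0 inverted output is consistent with every test.

N0 inverted output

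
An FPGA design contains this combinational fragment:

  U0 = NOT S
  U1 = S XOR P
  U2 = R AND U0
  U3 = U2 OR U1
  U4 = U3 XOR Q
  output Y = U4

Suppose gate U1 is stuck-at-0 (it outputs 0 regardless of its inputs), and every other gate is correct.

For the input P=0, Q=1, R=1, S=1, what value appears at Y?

Propagate with U1 forced: U0=0, U1=0 [stuck-at-0], U2=0, U3=0, U4=1.
So Y = 1. (Without the fault it would be 0.)

1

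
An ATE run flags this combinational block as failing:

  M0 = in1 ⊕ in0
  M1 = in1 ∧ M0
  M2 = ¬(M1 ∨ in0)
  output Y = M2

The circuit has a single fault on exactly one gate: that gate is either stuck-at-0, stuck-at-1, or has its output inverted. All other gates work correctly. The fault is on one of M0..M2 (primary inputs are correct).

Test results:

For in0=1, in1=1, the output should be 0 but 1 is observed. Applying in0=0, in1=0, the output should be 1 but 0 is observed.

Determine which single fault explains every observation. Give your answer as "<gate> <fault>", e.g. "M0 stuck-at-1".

M2 inverted output

Fault-free values for test 1 (in0=1, in1=1): M0=0, M1=0, M2=0, giving Y=0. Observed 1.
Test 1: faults giving observed 1 are {M2 stuck-at-1, M2 inverted output}.
Test 2 (in0=0, in1=0): fault-free M0=0, M1=0, M2=1 → 1; observed 0. Eliminates M2 stuck-at-1.
Only M2 inverted output is consistent with every test.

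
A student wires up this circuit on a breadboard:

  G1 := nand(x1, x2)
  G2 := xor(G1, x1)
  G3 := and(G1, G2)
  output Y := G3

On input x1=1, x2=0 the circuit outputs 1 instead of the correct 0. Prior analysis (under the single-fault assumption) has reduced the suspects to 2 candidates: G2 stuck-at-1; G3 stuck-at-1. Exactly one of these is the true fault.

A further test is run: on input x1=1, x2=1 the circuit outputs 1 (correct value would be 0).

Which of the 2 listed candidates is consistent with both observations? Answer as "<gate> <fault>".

Evaluate each candidate on input x1=1, x2=1:
  G2 stuck-at-1: G1=0, G2=1 [stuck-at-1], G3=0 → 0 — eliminated
  G3 stuck-at-1: G1=0, G2=1, G3=1 [stuck-at-1] → 1 — matches
Only G3 stuck-at-1 reproduces the observed 1.

G3 stuck-at-1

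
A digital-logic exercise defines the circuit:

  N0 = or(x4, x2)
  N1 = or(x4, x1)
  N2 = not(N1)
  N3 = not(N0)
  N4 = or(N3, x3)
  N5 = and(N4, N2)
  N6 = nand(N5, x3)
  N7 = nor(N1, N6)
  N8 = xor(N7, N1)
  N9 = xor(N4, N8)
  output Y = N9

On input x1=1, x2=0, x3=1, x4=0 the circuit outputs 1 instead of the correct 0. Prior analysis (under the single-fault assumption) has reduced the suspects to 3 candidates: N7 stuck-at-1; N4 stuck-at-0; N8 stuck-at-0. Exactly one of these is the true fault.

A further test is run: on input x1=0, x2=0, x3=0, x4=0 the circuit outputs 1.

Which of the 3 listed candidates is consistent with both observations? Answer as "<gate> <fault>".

Evaluate each candidate on input x1=0, x2=0, x3=0, x4=0:
  N7 stuck-at-1: N0=0, N1=0, N2=1, N3=1, N4=1, N5=1, N6=1, N7=1 [stuck-at-1], N8=1, N9=0 → 0 — eliminated
  N4 stuck-at-0: N0=0, N1=0, N2=1, N3=1, N4=0 [stuck-at-0], N5=0, N6=1, N7=0, N8=0, N9=0 → 0 — eliminated
  N8 stuck-at-0: N0=0, N1=0, N2=1, N3=1, N4=1, N5=1, N6=1, N7=0, N8=0 [stuck-at-0], N9=1 → 1 — matches
Only N8 stuck-at-0 reproduces the observed 1.

N8 stuck-at-0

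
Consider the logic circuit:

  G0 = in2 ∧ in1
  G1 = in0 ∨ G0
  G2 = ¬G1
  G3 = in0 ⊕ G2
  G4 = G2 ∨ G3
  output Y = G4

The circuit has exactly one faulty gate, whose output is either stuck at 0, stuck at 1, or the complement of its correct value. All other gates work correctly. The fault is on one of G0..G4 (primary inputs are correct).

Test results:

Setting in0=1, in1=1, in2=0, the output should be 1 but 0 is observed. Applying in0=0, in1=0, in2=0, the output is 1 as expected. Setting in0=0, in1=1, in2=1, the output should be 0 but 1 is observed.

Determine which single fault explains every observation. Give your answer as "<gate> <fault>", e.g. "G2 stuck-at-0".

Fault-free values for test 1 (in0=1, in1=1, in2=0): G0=0, G1=1, G2=0, G3=1, G4=1, giving Y=1. Observed 0.
Test 1: faults giving observed 0 are {G3 stuck-at-0, G3 inverted output, G4 stuck-at-0, G4 inverted output}.
Test 2 (in0=0, in1=0, in2=0): fault-free G0=0, G1=0, G2=1, G3=1, G4=1 → 1; observed 1. Eliminates G4 stuck-at-0, G4 inverted output.
Test 3 (in0=0, in1=1, in2=1): fault-free G0=1, G1=1, G2=0, G3=0, G4=0 → 0; observed 1. Eliminates G3 stuck-at-0.
Only G3 inverted output is consistent with every test.

G3 inverted output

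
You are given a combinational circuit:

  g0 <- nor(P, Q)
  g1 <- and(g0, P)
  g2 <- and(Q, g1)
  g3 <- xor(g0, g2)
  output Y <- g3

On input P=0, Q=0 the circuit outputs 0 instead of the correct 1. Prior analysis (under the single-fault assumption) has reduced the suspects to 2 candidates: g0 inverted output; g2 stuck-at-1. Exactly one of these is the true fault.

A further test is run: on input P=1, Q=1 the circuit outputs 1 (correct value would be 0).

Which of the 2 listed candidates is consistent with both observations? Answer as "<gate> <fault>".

Evaluate each candidate on input P=1, Q=1:
  g0 inverted output: g0=1 [inverted output], g1=1, g2=1, g3=0 → 0 — eliminated
  g2 stuck-at-1: g0=0, g1=0, g2=1 [stuck-at-1], g3=1 → 1 — matches
Only g2 stuck-at-1 reproduces the observed 1.

g2 stuck-at-1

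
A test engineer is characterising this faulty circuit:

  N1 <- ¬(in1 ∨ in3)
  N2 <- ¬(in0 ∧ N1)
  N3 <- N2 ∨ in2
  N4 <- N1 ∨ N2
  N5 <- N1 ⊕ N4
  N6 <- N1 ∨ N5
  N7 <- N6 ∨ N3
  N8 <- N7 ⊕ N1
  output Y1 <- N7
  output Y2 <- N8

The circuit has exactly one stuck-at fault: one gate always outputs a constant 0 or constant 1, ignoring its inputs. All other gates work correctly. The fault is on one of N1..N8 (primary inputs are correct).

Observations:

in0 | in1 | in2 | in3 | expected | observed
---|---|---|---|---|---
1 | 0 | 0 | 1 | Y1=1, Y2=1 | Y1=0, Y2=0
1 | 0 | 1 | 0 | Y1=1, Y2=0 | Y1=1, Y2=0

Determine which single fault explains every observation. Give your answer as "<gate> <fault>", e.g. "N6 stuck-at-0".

N2 stuck-at-0

Fault-free values for test 1 (in0=1, in1=0, in2=0, in3=1): N1=0, N2=1, N3=1, N4=1, N5=1, N6=1, N7=1, N8=1, giving Y1=1, Y2=1. Observed Y1=0, Y2=0.
Test 1: faults giving observed Y1=0, Y2=0 are {N2 stuck-at-0, N7 stuck-at-0}.
Test 2 (in0=1, in1=0, in2=1, in3=0): fault-free N1=1, N2=0, N3=1, N4=1, N5=0, N6=1, N7=1, N8=0 → Y1=1, Y2=0; observed Y1=1, Y2=0. Eliminates N7 stuck-at-0.
Only N2 stuck-at-0 is consistent with every test.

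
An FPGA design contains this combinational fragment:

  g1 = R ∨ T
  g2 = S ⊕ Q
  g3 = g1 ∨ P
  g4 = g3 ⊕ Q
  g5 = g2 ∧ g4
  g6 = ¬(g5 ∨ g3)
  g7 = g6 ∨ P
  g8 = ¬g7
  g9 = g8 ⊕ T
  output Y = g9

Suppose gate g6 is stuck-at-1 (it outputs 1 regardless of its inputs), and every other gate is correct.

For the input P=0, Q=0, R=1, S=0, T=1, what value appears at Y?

1

Propagate with g6 forced: g1=1, g2=0, g3=1, g4=1, g5=0, g6=1 [stuck-at-1], g7=1, g8=0, g9=1.
So Y = 1. (Without the fault it would be 0.)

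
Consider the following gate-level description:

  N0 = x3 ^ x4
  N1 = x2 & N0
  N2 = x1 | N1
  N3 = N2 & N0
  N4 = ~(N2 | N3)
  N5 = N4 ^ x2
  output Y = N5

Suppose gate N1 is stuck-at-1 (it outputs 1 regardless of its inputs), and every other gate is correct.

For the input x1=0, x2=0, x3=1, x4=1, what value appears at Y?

0

Propagate with N1 forced: N0=0, N1=1 [stuck-at-1], N2=1, N3=0, N4=0, N5=0.
So Y = 0. (Without the fault it would be 1.)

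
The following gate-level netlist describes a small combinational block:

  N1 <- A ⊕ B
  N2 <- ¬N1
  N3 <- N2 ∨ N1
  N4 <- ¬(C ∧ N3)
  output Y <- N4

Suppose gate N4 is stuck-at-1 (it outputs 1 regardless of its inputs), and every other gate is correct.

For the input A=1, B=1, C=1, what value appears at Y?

1

Propagate with N4 forced: N1=0, N2=1, N3=1, N4=1 [stuck-at-1].
So Y = 1. (Without the fault it would be 0.)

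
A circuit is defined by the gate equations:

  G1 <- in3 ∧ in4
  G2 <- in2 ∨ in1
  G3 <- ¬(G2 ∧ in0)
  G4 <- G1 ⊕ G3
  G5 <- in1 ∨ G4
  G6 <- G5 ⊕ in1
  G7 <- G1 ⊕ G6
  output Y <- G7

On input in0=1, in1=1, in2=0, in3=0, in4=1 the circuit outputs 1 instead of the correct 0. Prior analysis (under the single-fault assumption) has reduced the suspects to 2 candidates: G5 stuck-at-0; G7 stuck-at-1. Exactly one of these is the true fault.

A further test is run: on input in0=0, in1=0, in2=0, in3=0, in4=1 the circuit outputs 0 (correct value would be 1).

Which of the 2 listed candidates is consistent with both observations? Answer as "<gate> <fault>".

Evaluate each candidate on input in0=0, in1=0, in2=0, in3=0, in4=1:
  G5 stuck-at-0: G1=0, G2=0, G3=1, G4=1, G5=0 [stuck-at-0], G6=0, G7=0 → 0 — matches
  G7 stuck-at-1: G1=0, G2=0, G3=1, G4=1, G5=1, G6=1, G7=1 [stuck-at-1] → 1 — eliminated
Only G5 stuck-at-0 reproduces the observed 0.

G5 stuck-at-0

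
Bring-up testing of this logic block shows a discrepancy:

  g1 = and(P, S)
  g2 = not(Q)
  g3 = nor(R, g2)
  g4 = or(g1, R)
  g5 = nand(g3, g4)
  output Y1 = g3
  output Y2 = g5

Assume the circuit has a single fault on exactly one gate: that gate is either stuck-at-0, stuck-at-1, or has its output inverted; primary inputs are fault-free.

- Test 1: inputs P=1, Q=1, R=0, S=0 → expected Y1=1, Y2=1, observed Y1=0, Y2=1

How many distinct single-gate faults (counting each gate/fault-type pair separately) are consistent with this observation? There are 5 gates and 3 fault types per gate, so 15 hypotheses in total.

Fault-free: g1=0, g2=0, g3=1, g4=0, g5=1 → Y1=1, Y2=1. Observed Y1=0, Y2=1.
  g1: none of the 3 fault types match ✗
  g2: stuck-at-1, inverted output ✓; others ✗
  g3: stuck-at-0, inverted output ✓; others ✗
  g4: none of the 3 fault types match ✗
  g5: none of the 3 fault types match ✗
Consistent faults: {g2 stuck-at-1, g2 inverted output, g3 stuck-at-0, g3 inverted output} — 4 in all.

4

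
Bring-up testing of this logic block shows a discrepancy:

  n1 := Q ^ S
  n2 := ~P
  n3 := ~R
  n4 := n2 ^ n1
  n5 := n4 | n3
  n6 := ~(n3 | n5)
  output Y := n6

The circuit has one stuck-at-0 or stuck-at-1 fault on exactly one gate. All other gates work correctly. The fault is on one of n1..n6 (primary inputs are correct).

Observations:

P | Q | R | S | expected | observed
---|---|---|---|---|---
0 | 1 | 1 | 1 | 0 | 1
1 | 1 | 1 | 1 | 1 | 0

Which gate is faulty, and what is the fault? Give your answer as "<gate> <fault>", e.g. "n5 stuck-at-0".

n1 stuck-at-1

Fault-free values for test 1 (P=0, Q=1, R=1, S=1): n1=0, n2=1, n3=0, n4=1, n5=1, n6=0, giving Y=0. Observed 1.
Test 1: faults giving observed 1 are {n1 stuck-at-1, n2 stuck-at-0, n4 stuck-at-0, n5 stuck-at-0, n6 stuck-at-1}.
Test 2 (P=1, Q=1, R=1, S=1): fault-free n1=0, n2=0, n3=0, n4=0, n5=0, n6=1 → 1; observed 0. Eliminates n2 stuck-at-0, n4 stuck-at-0, n5 stuck-at-0, n6 stuck-at-1.
Only n1 stuck-at-1 is consistent with every test.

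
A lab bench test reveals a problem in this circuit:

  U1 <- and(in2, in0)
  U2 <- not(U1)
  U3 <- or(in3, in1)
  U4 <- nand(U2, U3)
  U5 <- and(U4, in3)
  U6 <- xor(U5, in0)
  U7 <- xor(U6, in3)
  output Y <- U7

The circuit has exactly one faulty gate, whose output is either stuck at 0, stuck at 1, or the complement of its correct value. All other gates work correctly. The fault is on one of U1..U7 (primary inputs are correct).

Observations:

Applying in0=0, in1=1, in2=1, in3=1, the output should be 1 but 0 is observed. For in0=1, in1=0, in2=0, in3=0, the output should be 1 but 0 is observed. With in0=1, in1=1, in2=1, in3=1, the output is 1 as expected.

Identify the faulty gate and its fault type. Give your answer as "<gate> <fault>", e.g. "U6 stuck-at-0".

U5 stuck-at-1

Fault-free values for test 1 (in0=0, in1=1, in2=1, in3=1): U1=0, U2=1, U3=1, U4=0, U5=0, U6=0, U7=1, giving Y=1. Observed 0.
Test 1: faults giving observed 0 are {U1 stuck-at-1, U1 inverted output, U2 stuck-at-0, U2 inverted output, U3 stuck-at-0, U3 inverted output, U4 stuck-at-1, U4 inverted output, U5 stuck-at-1, U5 inverted output, U6 stuck-at-1, U6 inverted output, U7 stuck-at-0, U7 inverted output}.
Test 2 (in0=1, in1=0, in2=0, in3=0): fault-free U1=0, U2=1, U3=0, U4=1, U5=0, U6=1, U7=1 → 1; observed 0. Eliminates U1 stuck-at-1, U1 inverted output, U2 stuck-at-0, U2 inverted output, U3 stuck-at-0, U3 inverted output, U4 stuck-at-1, U4 inverted output, U6 stuck-at-1.
Test 3 (in0=1, in1=1, in2=1, in3=1): fault-free U1=1, U2=0, U3=1, U4=1, U5=1, U6=0, U7=1 → 1; observed 1. Eliminates U5 inverted output, U6 inverted output, U7 stuck-at-0, U7 inverted output.
Only U5 stuck-at-1 is consistent with every test.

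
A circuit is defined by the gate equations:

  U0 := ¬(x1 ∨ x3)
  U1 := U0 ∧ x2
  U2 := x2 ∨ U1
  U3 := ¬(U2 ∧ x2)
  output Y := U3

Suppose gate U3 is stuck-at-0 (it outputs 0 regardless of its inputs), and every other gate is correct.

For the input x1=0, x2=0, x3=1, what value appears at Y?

0

Propagate with U3 forced: U0=0, U1=0, U2=0, U3=0 [stuck-at-0].
So Y = 0. (Without the fault it would be 1.)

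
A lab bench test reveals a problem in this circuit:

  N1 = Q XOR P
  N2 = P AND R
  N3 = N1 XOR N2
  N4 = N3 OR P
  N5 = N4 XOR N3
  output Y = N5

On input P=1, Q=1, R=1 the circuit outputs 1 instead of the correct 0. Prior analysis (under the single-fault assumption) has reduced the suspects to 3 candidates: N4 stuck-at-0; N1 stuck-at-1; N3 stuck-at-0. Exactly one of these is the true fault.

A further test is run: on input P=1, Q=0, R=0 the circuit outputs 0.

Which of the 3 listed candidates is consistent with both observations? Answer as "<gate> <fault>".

Evaluate each candidate on input P=1, Q=0, R=0:
  N4 stuck-at-0: N1=1, N2=0, N3=1, N4=0 [stuck-at-0], N5=1 → 1 — eliminated
  N1 stuck-at-1: N1=1 [stuck-at-1], N2=0, N3=1, N4=1, N5=0 → 0 — matches
  N3 stuck-at-0: N1=1, N2=0, N3=0 [stuck-at-0], N4=1, N5=1 → 1 — eliminated
Only N1 stuck-at-1 reproduces the observed 0.

N1 stuck-at-1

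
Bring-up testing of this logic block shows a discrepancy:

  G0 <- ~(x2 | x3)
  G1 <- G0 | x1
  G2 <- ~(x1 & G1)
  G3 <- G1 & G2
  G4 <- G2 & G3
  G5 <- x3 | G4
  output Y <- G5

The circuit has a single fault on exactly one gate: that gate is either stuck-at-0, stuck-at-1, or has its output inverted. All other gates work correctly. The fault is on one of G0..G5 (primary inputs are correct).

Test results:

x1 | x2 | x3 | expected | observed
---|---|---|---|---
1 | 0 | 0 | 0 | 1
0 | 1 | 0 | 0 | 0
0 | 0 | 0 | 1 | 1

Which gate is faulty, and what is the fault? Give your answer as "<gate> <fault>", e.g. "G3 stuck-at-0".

Fault-free values for test 1 (x1=1, x2=0, x3=0): G0=1, G1=1, G2=0, G3=0, G4=0, G5=0, giving Y=0. Observed 1.
Test 1: faults giving observed 1 are {G2 stuck-at-1, G2 inverted output, G4 stuck-at-1, G4 inverted output, G5 stuck-at-1, G5 inverted output}.
Test 2 (x1=0, x2=1, x3=0): fault-free G0=0, G1=0, G2=1, G3=0, G4=0, G5=0 → 0; observed 0. Eliminates G4 stuck-at-1, G4 inverted output, G5 stuck-at-1, G5 inverted output.
Test 3 (x1=0, x2=0, x3=0): fault-free G0=1, G1=1, G2=1, G3=1, G4=1, G5=1 → 1; observed 1. Eliminates G2 inverted output.
Only G2 stuck-at-1 is consistent with every test.

G2 stuck-at-1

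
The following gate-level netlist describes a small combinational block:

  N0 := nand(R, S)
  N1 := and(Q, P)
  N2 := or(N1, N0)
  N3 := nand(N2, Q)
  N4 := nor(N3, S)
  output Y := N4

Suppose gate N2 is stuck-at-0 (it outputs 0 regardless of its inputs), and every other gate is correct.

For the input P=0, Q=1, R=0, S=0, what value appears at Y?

0

Propagate with N2 forced: N0=1, N1=0, N2=0 [stuck-at-0], N3=1, N4=0.
So Y = 0. (Without the fault it would be 1.)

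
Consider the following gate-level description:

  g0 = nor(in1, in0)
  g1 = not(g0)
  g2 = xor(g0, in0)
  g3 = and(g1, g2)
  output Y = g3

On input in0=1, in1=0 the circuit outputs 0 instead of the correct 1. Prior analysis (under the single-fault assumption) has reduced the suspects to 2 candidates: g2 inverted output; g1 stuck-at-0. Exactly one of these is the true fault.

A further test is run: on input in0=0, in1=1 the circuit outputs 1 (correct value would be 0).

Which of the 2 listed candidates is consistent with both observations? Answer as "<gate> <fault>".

g2 inverted output

Evaluate each candidate on input in0=0, in1=1:
  g2 inverted output: g0=0, g1=1, g2=1 [inverted output], g3=1 → 1 — matches
  g1 stuck-at-0: g0=0, g1=0 [stuck-at-0], g2=0, g3=0 → 0 — eliminated
Only g2 inverted output reproduces the observed 1.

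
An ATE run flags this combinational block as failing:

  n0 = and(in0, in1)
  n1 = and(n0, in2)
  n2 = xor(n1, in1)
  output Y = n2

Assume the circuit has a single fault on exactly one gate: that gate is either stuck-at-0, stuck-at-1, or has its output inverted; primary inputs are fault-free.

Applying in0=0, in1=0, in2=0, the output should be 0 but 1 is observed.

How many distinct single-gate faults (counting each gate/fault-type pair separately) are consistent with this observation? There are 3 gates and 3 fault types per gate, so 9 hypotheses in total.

4

Fault-free: n0=0, n1=0, n2=0 → 0. Observed 1.
  n0 stuck-at-0: output 0 ✗
  n0 stuck-at-1: output 0 ✗
  n0 inverted output: output 0 ✗
  n1 stuck-at-0: output 0 ✗
  n1 stuck-at-1: output 1 ✓
  n1 inverted output: output 1 ✓
  n2 stuck-at-0: output 0 ✗
  n2 stuck-at-1: output 1 ✓
  n2 inverted output: output 1 ✓
Consistent faults: {n1 stuck-at-1, n1 inverted output, n2 stuck-at-1, n2 inverted output} — 4 in all.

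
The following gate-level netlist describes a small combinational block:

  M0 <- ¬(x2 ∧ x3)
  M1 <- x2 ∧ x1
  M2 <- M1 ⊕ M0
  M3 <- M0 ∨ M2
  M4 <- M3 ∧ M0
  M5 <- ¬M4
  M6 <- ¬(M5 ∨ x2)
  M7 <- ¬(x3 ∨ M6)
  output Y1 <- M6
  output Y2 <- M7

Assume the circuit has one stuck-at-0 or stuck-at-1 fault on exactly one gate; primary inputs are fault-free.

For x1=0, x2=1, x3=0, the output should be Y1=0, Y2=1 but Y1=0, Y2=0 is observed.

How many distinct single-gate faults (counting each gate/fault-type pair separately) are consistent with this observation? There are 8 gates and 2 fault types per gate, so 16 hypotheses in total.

Fault-free: M0=1, M1=0, M2=1, M3=1, M4=1, M5=0, M6=0, M7=1 → Y1=0, Y2=1. Observed Y1=0, Y2=0.
  M0: none of the 2 fault types match ✗
  M1: none of the 2 fault types match ✗
  M2: none of the 2 fault types match ✗
  M3: none of the 2 fault types match ✗
  M4: none of the 2 fault types match ✗
  M5: none of the 2 fault types match ✗
  M6: none of the 2 fault types match ✗
  M7: stuck-at-0 ✓; others ✗
Consistent faults: {M7 stuck-at-0} — 1 in all.

1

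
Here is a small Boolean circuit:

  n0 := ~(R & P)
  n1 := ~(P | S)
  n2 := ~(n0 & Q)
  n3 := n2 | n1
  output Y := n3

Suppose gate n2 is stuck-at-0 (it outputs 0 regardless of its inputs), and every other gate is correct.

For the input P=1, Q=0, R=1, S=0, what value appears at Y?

Propagate with n2 forced: n0=0, n1=0, n2=0 [stuck-at-0], n3=0.
So Y = 0. (Without the fault it would be 1.)

0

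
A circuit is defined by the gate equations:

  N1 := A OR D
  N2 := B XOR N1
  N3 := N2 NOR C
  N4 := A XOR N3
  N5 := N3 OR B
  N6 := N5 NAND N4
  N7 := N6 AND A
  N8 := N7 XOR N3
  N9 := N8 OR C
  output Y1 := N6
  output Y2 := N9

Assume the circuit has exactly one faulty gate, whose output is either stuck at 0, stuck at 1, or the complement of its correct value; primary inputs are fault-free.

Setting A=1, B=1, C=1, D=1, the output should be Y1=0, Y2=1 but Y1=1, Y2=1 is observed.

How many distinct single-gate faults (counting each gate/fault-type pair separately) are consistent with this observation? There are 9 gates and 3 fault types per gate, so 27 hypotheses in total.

8

Fault-free: N1=1, N2=0, N3=0, N4=1, N5=1, N6=0, N7=0, N8=0, N9=1 → Y1=0, Y2=1. Observed Y1=1, Y2=1.
  N1: none of the 3 fault types match ✗
  N2: none of the 3 fault types match ✗
  N3: stuck-at-1, inverted output ✓; others ✗
  N4: stuck-at-0, inverted output ✓; others ✗
  N5: stuck-at-0, inverted output ✓; others ✗
  N6: stuck-at-1, inverted output ✓; others ✗
  N7: none of the 3 fault types match ✗
  N8: none of the 3 fault types match ✗
  N9: none of the 3 fault types match ✗
Consistent faults: {N3 stuck-at-1, N3 inverted output, N4 stuck-at-0, N4 inverted output, N5 stuck-at-0, N5 inverted output, N6 stuck-at-1, N6 inverted output} — 8 in all.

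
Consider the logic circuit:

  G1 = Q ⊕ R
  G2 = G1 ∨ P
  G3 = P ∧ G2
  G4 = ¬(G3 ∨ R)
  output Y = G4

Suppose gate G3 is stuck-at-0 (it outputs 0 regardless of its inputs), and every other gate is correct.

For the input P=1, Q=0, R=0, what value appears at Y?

Propagate with G3 forced: G1=0, G2=1, G3=0 [stuck-at-0], G4=1.
So Y = 1. (Without the fault it would be 0.)

1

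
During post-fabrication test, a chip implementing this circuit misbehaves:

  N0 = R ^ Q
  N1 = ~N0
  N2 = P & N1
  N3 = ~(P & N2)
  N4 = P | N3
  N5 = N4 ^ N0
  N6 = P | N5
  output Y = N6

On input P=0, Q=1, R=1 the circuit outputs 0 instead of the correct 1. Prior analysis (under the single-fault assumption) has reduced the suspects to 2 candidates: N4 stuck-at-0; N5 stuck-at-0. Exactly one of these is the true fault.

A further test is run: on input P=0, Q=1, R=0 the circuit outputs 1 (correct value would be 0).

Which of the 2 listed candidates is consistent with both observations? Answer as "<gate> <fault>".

N4 stuck-at-0

Evaluate each candidate on input P=0, Q=1, R=0:
  N4 stuck-at-0: N0=1, N1=0, N2=0, N3=1, N4=0 [stuck-at-0], N5=1, N6=1 → 1 — matches
  N5 stuck-at-0: N0=1, N1=0, N2=0, N3=1, N4=1, N5=0 [stuck-at-0], N6=0 → 0 — eliminated
Only N4 stuck-at-0 reproduces the observed 1.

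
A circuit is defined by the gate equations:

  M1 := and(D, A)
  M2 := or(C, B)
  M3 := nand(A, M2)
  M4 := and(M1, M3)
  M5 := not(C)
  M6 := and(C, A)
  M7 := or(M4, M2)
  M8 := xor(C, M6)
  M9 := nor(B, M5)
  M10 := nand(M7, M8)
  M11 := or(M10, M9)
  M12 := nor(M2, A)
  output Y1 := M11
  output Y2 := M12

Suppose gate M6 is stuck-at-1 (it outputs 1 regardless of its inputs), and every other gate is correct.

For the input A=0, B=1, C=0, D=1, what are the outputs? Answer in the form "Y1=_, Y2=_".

Propagate with M6 forced: M1=0, M2=1, M3=1, M4=0, M5=1, M6=1 [stuck-at-1], M7=1, M8=1, M9=0, M10=0, M11=0, M12=0.
So the outputs are Y1=0, Y2=0. (Without the fault they would be Y1=1, Y2=0.)

Y1=0, Y2=0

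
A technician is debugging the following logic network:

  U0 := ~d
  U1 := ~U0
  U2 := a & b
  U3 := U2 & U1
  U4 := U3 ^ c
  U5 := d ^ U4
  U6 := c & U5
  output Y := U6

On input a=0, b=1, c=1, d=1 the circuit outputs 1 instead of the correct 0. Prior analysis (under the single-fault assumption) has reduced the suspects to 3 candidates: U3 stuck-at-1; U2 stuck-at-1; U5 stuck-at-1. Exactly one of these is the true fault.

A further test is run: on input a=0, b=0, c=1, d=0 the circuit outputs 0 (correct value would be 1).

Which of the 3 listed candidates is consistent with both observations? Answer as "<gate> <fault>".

U3 stuck-at-1

Evaluate each candidate on input a=0, b=0, c=1, d=0:
  U3 stuck-at-1: U0=1, U1=0, U2=0, U3=1 [stuck-at-1], U4=0, U5=0, U6=0 → 0 — matches
  U2 stuck-at-1: U0=1, U1=0, U2=1 [stuck-at-1], U3=0, U4=1, U5=1, U6=1 → 1 — eliminated
  U5 stuck-at-1: U0=1, U1=0, U2=0, U3=0, U4=1, U5=1 [stuck-at-1], U6=1 → 1 — eliminated
Only U3 stuck-at-1 reproduces the observed 0.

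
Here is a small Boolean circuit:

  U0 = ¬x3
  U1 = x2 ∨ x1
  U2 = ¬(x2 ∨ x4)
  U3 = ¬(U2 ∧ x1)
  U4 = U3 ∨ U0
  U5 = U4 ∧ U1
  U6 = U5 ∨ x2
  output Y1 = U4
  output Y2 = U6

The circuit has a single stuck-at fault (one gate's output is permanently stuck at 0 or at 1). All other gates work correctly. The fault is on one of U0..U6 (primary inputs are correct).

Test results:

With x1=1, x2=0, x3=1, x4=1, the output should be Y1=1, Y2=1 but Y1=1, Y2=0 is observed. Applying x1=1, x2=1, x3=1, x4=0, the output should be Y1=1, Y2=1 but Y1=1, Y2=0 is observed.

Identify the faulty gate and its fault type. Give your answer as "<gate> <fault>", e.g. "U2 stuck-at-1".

Fault-free values for test 1 (x1=1, x2=0, x3=1, x4=1): U0=0, U1=1, U2=0, U3=1, U4=1, U5=1, U6=1, giving Y1=1, Y2=1. Observed Y1=1, Y2=0.
Test 1: faults giving observed Y1=1, Y2=0 are {U1 stuck-at-0, U5 stuck-at-0, U6 stuck-at-0}.
Test 2 (x1=1, x2=1, x3=1, x4=0): fault-free U0=0, U1=1, U2=0, U3=1, U4=1, U5=1, U6=1 → Y1=1, Y2=1; observed Y1=1, Y2=0. Eliminates U1 stuck-at-0, U5 stuck-at-0.
Only U6 stuck-at-0 is consistent with every test.

U6 stuck-at-0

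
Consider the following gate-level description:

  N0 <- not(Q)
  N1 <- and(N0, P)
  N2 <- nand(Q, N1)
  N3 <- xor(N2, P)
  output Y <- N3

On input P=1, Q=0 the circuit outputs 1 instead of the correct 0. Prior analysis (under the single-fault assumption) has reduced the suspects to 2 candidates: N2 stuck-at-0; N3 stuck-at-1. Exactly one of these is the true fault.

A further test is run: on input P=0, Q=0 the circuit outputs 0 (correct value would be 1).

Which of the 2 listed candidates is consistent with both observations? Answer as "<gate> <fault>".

Evaluate each candidate on input P=0, Q=0:
  N2 stuck-at-0: N0=1, N1=0, N2=0 [stuck-at-0], N3=0 → 0 — matches
  N3 stuck-at-1: N0=1, N1=0, N2=1, N3=1 [stuck-at-1] → 1 — eliminated
Only N2 stuck-at-0 reproduces the observed 0.

N2 stuck-at-0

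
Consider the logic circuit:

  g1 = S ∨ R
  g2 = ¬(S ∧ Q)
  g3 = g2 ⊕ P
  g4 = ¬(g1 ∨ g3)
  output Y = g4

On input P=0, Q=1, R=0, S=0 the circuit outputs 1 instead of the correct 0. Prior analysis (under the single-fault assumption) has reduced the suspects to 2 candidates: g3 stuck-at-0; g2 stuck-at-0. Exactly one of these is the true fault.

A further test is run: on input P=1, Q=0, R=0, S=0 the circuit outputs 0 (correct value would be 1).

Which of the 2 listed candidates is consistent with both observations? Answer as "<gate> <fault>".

g2 stuck-at-0

Evaluate each candidate on input P=1, Q=0, R=0, S=0:
  g3 stuck-at-0: g1=0, g2=1, g3=0 [stuck-at-0], g4=1 → 1 — eliminated
  g2 stuck-at-0: g1=0, g2=0 [stuck-at-0], g3=1, g4=0 → 0 — matches
Only g2 stuck-at-0 reproduces the observed 0.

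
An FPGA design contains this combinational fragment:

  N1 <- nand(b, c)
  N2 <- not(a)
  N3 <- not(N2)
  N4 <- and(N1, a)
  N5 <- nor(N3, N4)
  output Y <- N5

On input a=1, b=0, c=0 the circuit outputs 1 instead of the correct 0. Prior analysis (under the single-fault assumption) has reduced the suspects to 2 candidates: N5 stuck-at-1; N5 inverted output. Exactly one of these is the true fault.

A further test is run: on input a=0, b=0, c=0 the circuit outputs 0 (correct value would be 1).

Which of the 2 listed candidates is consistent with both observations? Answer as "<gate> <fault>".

N5 inverted output

Evaluate each candidate on input a=0, b=0, c=0:
  N5 stuck-at-1: N1=1, N2=1, N3=0, N4=0, N5=1 [stuck-at-1] → 1 — eliminated
  N5 inverted output: N1=1, N2=1, N3=0, N4=0, N5=0 [inverted output] → 0 — matches
Only N5 inverted output reproduces the observed 0.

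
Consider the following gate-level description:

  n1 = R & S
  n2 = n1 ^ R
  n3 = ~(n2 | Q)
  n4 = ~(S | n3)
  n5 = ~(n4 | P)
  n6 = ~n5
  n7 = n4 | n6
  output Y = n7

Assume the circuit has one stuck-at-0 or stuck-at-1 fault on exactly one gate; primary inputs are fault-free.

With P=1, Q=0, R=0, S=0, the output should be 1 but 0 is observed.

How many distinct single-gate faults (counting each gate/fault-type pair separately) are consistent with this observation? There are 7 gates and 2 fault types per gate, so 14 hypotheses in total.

Fault-free: n1=0, n2=0, n3=1, n4=0, n5=0, n6=1, n7=1 → 1. Observed 0.
  n1 stuck-at-0: output 1 ✗
  n1 stuck-at-1: output 1 ✗
  n2 stuck-at-0: output 1 ✗
  n2 stuck-at-1: output 1 ✗
  n3 stuck-at-0: output 1 ✗
  n3 stuck-at-1: output 1 ✗
  n4 stuck-at-0: output 1 ✗
  n4 stuck-at-1: output 1 ✗
  n5 stuck-at-0: output 1 ✗
  n5 stuck-at-1: output 0 ✓
  n6 stuck-at-0: output 0 ✓
  n6 stuck-at-1: output 1 ✗
  n7 stuck-at-0: output 0 ✓
  n7 stuck-at-1: output 1 ✗
Consistent faults: {n5 stuck-at-1, n6 stuck-at-0, n7 stuck-at-0} — 3 in all.

3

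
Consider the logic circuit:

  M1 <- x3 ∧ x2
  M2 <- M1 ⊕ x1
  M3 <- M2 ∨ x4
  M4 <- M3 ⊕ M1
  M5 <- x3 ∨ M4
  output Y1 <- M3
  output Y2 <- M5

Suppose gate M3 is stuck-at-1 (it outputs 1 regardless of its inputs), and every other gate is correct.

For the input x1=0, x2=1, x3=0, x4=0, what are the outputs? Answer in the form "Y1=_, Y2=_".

Propagate with M3 forced: M1=0, M2=0, M3=1 [stuck-at-1], M4=1, M5=1.
So the outputs are Y1=1, Y2=1. (Without the fault they would be Y1=0, Y2=0.)

Y1=1, Y2=1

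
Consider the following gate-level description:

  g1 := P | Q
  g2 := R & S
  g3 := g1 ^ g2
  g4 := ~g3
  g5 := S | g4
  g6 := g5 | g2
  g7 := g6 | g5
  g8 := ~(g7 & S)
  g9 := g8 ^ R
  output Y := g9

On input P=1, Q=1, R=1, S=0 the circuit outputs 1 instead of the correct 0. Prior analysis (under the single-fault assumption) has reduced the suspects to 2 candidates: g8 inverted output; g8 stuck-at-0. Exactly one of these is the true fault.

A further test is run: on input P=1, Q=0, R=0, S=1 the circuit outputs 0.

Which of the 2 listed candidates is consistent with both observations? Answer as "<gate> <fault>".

Evaluate each candidate on input P=1, Q=0, R=0, S=1:
  g8 inverted output: g1=1, g2=0, g3=1, g4=0, g5=1, g6=1, g7=1, g8=1 [inverted output], g9=1 → 1 — eliminated
  g8 stuck-at-0: g1=1, g2=0, g3=1, g4=0, g5=1, g6=1, g7=1, g8=0 [stuck-at-0], g9=0 → 0 — matches
Only g8 stuck-at-0 reproduces the observed 0.

g8 stuck-at-0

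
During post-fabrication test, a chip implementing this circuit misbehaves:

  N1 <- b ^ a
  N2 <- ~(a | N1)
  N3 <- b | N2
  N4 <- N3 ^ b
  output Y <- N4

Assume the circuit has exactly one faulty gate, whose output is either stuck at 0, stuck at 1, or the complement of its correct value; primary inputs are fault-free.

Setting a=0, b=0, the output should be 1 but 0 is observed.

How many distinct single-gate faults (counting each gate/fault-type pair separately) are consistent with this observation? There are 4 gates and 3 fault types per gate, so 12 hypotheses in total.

Fault-free: N1=0, N2=1, N3=1, N4=1 → 1. Observed 0.
  N1 stuck-at-0: output 1 ✗
  N1 stuck-at-1: output 0 ✓
  N1 inverted output: output 0 ✓
  N2 stuck-at-0: output 0 ✓
  N2 stuck-at-1: output 1 ✗
  N2 inverted output: output 0 ✓
  N3 stuck-at-0: output 0 ✓
  N3 stuck-at-1: output 1 ✗
  N3 inverted output: output 0 ✓
  N4 stuck-at-0: output 0 ✓
  N4 stuck-at-1: output 1 ✗
  N4 inverted output: output 0 ✓
Consistent faults: {N1 stuck-at-1, N1 inverted output, N2 stuck-at-0, N2 inverted output, N3 stuck-at-0, N3 inverted output, N4 stuck-at-0, N4 inverted output} — 8 in all.

8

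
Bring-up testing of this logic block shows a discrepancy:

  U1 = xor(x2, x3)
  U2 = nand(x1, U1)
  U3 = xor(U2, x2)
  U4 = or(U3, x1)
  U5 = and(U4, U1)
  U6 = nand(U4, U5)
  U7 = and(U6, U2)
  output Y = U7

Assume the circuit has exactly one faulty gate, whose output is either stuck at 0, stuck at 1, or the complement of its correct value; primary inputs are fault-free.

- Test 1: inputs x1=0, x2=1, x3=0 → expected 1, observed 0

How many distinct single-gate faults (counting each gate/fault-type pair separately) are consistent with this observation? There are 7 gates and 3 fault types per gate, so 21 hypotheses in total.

10

Fault-free: U1=1, U2=1, U3=0, U4=0, U5=0, U6=1, U7=1 → 1. Observed 0.
  U1: none of the 3 fault types match ✗
  U2: stuck-at-0, inverted output ✓; others ✗
  U3: stuck-at-1, inverted output ✓; others ✗
  U4: stuck-at-1, inverted output ✓; others ✗
  U5: none of the 3 fault types match ✗
  U6: stuck-at-0, inverted output ✓; others ✗
  U7: stuck-at-0, inverted output ✓; others ✗
Consistent faults: {U2 stuck-at-0, U2 inverted output, U3 stuck-at-1, U3 inverted output, U4 stuck-at-1, U4 inverted output, U6 stuck-at-0, U6 inverted output, U7 stuck-at-0, U7 inverted output} — 10 in all.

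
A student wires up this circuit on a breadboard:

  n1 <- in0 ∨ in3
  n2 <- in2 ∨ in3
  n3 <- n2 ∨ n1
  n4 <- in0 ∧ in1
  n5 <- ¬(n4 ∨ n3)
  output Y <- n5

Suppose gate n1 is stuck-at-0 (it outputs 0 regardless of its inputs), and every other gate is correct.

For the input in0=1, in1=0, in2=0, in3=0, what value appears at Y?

1

Propagate with n1 forced: n1=0 [stuck-at-0], n2=0, n3=0, n4=0, n5=1.
So Y = 1. (Without the fault it would be 0.)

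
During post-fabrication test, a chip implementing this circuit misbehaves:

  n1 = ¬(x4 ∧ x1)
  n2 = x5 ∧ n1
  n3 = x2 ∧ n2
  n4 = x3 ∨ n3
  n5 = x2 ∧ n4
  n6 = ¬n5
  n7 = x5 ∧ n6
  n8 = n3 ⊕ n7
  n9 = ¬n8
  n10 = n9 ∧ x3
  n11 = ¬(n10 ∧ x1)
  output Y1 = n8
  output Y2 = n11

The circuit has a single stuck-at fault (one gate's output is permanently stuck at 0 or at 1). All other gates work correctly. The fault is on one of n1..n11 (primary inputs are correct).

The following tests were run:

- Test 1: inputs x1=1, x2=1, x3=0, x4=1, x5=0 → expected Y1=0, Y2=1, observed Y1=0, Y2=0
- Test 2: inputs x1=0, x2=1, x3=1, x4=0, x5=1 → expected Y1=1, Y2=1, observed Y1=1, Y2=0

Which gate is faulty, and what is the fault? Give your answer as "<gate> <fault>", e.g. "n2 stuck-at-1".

n11 stuck-at-0

Fault-free values for test 1 (x1=1, x2=1, x3=0, x4=1, x5=0): n1=0, n2=0, n3=0, n4=0, n5=0, n6=1, n7=0, n8=0, n9=1, n10=0, n11=1, giving Y1=0, Y2=1. Observed Y1=0, Y2=0.
Test 1: faults giving observed Y1=0, Y2=0 are {n10 stuck-at-1, n11 stuck-at-0}.
Test 2 (x1=0, x2=1, x3=1, x4=0, x5=1): fault-free n1=1, n2=1, n3=1, n4=1, n5=1, n6=0, n7=0, n8=1, n9=0, n10=0, n11=1 → Y1=1, Y2=1; observed Y1=1, Y2=0. Eliminates n10 stuck-at-1.
Only n11 stuck-at-0 is consistent with every test.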